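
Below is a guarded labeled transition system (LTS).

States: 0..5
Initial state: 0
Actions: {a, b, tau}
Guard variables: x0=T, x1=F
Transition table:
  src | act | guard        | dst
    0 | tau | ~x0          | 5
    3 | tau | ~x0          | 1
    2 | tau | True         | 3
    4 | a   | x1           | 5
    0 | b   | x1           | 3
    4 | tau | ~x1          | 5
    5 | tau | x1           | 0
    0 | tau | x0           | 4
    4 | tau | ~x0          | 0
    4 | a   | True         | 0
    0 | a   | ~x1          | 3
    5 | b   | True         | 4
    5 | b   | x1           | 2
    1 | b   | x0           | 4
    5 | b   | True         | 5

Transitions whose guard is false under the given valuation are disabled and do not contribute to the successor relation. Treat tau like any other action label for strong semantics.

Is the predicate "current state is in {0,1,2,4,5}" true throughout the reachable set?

Inv-set: {0,1,2,4,5}
Reach set: {0,3,4,5}
  0: ✓
  3: VIOLATES
  4: ✓
  5: ✓
witness against invariant: a → 3

Answer: INVARIANT VIOLATED at state 3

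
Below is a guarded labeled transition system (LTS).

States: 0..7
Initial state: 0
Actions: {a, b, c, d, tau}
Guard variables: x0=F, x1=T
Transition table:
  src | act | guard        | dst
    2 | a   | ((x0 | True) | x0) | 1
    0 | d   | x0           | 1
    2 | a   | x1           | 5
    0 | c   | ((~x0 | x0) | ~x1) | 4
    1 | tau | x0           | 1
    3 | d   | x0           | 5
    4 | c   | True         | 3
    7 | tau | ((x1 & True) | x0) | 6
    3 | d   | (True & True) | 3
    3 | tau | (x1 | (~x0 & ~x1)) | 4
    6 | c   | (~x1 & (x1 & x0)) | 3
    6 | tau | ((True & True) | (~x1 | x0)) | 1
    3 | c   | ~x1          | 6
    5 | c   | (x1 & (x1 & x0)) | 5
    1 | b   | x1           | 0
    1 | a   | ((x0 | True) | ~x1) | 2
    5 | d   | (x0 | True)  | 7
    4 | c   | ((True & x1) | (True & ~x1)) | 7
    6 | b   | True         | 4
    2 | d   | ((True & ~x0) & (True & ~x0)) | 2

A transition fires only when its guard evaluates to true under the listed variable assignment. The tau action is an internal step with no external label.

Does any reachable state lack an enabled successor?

Answer: DEADLOCK-FREE

Working:
Reach set: {0,1,2,3,4,5,6,7}
  0: c→4  [deg 1]
  1: a→2  b→0  [deg 2]
  2: a→1  a→5  d→2  [deg 3]
  3: d→3  tau→4  [deg 2]
  4: c→3  c→7  [deg 2]
  5: d→7  [deg 1]
  6: b→4  tau→1  [deg 2]
  7: tau→6  [deg 1]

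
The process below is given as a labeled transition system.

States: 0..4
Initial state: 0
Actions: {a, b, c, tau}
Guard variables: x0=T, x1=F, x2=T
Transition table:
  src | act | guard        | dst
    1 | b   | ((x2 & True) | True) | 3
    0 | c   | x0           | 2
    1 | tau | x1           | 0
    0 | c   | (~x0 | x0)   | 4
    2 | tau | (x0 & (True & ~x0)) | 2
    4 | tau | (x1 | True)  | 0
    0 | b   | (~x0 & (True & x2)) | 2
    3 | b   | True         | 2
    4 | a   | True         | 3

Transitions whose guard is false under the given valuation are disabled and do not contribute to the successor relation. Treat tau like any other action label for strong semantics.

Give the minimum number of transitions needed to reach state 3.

Answer: 2

Trace:
Layered search for 3:
  depth 0: {0}
  depth 1: {2,4}
  depth 2: {3}
3 enters at depth 2; path c·a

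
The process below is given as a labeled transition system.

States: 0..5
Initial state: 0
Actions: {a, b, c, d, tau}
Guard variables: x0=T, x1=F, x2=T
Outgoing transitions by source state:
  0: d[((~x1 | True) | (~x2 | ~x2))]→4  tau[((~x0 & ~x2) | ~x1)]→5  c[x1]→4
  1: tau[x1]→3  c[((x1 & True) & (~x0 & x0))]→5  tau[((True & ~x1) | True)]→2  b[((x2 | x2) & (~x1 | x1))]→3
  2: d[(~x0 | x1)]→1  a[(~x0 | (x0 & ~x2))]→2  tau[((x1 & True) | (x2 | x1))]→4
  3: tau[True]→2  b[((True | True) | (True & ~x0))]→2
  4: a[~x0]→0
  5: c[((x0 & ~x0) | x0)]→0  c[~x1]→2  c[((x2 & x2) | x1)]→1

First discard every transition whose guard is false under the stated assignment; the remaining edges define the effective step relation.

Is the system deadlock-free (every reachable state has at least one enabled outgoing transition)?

Reach set: {0,1,2,3,4,5}
  0: d→4  tau→5  [2 out]
  1: b→3  tau→2  [2 out]
  2: tau→4  [1 out]
  3: b→2  tau→2  [2 out]
  4: ∅  [deadlock]
  5: c→0  c→1  c→2  [3 out]
witness 4: d

Answer: DEADLOCK at state 4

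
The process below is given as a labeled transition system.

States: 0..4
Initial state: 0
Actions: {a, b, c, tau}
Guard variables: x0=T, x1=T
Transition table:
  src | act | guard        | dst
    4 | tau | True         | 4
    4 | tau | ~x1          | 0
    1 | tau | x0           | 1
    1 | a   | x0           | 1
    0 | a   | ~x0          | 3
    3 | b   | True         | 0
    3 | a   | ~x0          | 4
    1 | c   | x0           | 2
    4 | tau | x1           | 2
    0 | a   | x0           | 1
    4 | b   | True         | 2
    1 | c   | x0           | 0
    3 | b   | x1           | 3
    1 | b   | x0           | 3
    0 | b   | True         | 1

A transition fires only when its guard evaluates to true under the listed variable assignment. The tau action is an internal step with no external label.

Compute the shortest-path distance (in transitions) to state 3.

Layered search for 3:
  L0 = {0}
  L1 = {1}
  L2 = {2,3}
3 enters at depth 2; path a·b

Answer: 2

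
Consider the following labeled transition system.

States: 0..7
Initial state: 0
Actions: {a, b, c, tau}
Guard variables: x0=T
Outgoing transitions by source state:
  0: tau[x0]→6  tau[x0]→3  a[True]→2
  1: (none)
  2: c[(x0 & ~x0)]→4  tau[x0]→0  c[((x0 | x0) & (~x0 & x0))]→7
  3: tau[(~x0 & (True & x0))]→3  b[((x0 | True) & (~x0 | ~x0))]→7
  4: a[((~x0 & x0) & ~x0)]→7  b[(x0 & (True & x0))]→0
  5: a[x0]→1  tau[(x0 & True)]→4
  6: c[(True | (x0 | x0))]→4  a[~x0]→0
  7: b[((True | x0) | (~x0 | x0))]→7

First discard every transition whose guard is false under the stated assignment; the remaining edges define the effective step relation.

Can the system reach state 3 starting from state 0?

Answer: REACHABLE

Analysis:
Guard filter leaves 9 enabled edge(s).
depth 0: {0}
depth 1: {2,3,6}  cumulative {0,2,3,6}
depth 2: {4}  cumulative {0,2,3,4,6}
R = {0,2,3,4,6}
trace reaching 3: tau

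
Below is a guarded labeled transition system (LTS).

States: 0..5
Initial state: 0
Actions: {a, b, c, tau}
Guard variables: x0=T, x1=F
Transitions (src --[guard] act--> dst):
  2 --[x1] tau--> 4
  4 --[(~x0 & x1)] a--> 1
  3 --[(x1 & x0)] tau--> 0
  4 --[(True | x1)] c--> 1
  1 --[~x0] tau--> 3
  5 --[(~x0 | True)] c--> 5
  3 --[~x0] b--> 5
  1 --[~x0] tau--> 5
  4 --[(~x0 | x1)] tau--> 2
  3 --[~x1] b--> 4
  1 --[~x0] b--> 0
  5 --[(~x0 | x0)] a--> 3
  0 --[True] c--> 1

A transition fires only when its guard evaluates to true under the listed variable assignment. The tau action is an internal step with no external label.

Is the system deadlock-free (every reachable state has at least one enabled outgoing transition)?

Answer: DEADLOCK at state 1

Trace:
R = {0,1}
  0: c→1  [1 out]
  1: ∅  [STUCK]
trace reaching 1: c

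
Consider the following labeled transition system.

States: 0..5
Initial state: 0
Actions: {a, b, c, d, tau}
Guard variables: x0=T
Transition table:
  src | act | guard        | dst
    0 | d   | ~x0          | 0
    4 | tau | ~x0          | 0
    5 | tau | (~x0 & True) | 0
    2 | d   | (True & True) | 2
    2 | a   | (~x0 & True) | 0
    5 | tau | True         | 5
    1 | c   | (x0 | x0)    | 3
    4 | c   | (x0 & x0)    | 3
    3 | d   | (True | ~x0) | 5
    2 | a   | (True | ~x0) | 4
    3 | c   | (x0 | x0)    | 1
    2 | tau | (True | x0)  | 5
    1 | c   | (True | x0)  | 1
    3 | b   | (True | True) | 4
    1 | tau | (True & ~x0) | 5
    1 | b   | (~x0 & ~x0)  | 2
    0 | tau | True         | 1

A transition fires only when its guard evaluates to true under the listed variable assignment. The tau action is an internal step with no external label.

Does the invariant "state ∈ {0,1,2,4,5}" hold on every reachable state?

Allowed set {0,1,2,4,5}
Reach set: {0,1,3,4,5}
  0: ok
  1: ok
  3: ✗ unsafe
  4: ok
  5: ok
counterexample path to 3: tau·c

Answer: INVARIANT VIOLATED at state 3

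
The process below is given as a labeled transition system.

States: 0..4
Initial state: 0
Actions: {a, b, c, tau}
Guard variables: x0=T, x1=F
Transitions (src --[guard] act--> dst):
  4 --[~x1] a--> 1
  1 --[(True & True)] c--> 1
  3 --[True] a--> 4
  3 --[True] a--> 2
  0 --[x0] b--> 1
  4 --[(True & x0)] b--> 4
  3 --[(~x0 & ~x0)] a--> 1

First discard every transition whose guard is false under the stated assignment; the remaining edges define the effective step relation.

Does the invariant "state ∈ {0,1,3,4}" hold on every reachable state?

Answer: INVARIANT HOLDS

Analysis:
Inv-set: {0,1,3,4}
R = {0,1}
  0: ok
  1: ok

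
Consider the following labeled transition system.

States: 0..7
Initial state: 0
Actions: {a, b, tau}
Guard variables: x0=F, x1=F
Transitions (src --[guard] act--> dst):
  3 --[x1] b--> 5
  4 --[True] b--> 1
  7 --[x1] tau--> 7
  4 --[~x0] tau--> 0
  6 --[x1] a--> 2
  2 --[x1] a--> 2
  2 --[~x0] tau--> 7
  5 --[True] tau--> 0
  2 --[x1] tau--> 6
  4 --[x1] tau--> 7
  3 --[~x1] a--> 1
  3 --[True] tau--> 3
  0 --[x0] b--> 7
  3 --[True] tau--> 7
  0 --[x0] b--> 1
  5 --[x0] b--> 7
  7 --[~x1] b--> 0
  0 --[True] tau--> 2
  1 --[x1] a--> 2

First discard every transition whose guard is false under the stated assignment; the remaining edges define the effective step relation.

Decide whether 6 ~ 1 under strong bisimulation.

Compute ~ classes (split until stable):
  round 0: {{0,1,2,3,4,5,6,7}}
  round 1: {{0,2,5},{1,6},{3},{4},{7}}
  round 2: {{0,5},{1,6},{2},{3},{4},{7}}
  round 3: {{0},{1,6},{2},{3},{4},{5},{7}}
Fixed point at round 4; 7 class(es).
class of 6: {1,6}; class of 1: {1,6}

Answer: BISIMILAR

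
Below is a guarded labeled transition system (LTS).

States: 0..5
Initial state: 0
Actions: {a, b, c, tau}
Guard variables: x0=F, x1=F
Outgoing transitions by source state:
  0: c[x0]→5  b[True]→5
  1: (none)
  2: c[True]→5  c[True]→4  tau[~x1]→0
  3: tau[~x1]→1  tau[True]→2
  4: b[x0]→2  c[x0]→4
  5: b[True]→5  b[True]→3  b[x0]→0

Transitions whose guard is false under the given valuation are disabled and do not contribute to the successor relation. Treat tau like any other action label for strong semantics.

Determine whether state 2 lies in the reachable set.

Answer: REACHABLE

Trace:
Guard filter leaves 8 enabled edge(s).
L0 = {0}
L1 = {5}  cumulative {0,5}
L2 = {3}  cumulative {0,3,5}
L3 = {1,2}  cumulative {0,1,2,3,5}
L4 = {4}  cumulative {0,1,2,3,4,5}
Reach set: {0,1,2,3,4,5}
Path to 2: b·b·tau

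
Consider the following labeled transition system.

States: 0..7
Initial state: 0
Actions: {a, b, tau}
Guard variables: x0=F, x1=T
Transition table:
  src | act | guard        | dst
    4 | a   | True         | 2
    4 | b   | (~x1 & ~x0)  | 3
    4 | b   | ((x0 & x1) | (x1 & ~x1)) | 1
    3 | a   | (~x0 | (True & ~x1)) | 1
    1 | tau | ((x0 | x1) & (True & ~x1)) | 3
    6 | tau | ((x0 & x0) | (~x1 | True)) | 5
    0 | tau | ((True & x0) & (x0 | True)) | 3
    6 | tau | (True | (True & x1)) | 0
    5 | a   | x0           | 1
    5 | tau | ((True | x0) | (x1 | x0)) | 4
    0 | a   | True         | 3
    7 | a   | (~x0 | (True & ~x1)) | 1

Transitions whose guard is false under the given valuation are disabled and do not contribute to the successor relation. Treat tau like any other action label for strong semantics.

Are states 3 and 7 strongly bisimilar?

Answer: BISIMILAR

Trace:
Refine partition for ~:
  π0 = {{0,1,2,3,4,5,6,7}}
  π1 = {{0,3,4,7},{1,2},{5,6}}
  π2 = {{0},{1,2},{3,4,7},{5},{6}}
5 equivalence class(es) (converged in 3)
[3]={3,4,7}  [7]={3,4,7}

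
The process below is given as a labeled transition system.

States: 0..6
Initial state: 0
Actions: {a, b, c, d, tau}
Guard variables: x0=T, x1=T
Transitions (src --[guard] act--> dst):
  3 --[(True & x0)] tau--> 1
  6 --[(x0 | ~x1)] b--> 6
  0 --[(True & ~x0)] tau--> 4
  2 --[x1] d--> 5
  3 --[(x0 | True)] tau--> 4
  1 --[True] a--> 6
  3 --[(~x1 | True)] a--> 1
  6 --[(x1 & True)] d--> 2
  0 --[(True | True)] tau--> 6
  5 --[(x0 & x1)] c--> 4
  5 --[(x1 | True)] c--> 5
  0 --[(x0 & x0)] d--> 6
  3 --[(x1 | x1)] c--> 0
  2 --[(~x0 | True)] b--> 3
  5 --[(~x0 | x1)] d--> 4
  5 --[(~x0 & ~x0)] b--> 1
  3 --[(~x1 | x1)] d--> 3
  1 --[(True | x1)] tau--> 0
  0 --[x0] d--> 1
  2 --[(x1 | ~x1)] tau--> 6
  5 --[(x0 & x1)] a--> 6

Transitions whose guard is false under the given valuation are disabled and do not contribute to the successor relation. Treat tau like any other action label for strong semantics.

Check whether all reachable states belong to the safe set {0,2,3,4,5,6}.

Allowed set {0,2,3,4,5,6}
Reachable = {0,1,2,3,4,5,6}
  0: ok
  1: ✗ unsafe
  2: ok
  3: ok
  4: ok
  5: ok
  6: ok
reach 1 via d — violates

Answer: INVARIANT VIOLATED at state 1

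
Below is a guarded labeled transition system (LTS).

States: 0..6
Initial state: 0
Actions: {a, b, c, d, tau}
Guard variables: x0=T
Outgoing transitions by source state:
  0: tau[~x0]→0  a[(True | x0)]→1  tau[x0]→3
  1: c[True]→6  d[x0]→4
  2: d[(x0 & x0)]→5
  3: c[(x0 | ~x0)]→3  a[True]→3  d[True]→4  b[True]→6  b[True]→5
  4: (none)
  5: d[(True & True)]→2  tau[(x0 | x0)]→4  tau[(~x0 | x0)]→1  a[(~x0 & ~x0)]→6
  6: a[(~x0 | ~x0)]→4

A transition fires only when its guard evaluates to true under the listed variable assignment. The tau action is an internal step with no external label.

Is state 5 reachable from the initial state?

13 transition(s) survive guard evaluation.
depth 0: {0}
depth 1: {1,3}  now seen {0,1,3}
depth 2: {4,5,6}  now seen {0,1,3,4,5,6}
depth 3: {2}  now seen {0,1,2,3,4,5,6}
Reachable = {0,1,2,3,4,5,6}
Path to 5: tau·b

Answer: REACHABLE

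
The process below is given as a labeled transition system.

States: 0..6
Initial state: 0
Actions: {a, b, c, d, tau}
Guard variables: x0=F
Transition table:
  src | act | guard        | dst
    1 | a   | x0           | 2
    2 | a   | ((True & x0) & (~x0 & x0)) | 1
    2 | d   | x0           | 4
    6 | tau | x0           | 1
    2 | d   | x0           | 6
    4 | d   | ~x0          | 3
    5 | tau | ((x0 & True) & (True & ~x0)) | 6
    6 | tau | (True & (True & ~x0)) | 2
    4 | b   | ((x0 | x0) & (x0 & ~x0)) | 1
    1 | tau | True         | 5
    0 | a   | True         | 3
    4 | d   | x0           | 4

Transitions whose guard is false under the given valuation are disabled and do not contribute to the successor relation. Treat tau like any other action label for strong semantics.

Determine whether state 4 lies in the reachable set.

After dropping false guards: 4 live edges.
Layer 0: {0}
Layer 1: {3}  total {0,3}
R = {0,3}

Answer: UNREACHABLE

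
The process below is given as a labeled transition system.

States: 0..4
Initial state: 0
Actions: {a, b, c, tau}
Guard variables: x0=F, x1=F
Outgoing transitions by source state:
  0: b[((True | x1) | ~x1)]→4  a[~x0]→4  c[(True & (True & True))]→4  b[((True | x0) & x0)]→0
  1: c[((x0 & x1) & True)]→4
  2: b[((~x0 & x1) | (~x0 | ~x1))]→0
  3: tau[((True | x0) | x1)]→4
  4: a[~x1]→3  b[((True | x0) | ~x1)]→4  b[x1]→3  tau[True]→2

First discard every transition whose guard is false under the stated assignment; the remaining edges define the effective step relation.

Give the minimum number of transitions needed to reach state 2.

BFS to 2:
  Layer 0: {0}
  Layer 1: {4}
  Layer 2: {2,3}
first hit 2 at d=2 via a·tau

Answer: 2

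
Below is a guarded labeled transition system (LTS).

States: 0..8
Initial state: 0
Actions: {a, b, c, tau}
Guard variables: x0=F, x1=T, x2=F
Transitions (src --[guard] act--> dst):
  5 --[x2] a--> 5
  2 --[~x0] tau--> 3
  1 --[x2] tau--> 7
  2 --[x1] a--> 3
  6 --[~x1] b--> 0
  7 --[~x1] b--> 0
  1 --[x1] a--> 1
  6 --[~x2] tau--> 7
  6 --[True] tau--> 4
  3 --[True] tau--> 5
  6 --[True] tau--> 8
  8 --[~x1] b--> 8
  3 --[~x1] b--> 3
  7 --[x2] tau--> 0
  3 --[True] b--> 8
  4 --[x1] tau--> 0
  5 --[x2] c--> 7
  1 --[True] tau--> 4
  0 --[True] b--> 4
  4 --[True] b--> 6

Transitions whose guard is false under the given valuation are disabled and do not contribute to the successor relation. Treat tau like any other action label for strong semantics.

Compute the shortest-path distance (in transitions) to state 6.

Layered search for 6:
  depth 0: {0}
  depth 1: {4}
  depth 2: {6}
depth(6)=2, e.g. b·b

Answer: 2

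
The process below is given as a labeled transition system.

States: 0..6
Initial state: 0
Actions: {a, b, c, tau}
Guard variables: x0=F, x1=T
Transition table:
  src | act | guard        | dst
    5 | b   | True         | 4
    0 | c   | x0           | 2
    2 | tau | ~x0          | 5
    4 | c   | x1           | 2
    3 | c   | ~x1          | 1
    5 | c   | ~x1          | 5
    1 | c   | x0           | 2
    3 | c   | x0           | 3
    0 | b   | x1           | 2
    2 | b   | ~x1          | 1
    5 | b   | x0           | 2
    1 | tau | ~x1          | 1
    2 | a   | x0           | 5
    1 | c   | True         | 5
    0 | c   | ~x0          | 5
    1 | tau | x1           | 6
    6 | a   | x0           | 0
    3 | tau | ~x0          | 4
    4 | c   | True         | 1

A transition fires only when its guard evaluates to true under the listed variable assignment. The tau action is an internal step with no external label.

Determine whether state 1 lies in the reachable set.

9 transition(s) survive guard evaluation.
L0 = {0}
L1 = {2,5}  now seen {0,2,5}
L2 = {4}  now seen {0,2,4,5}
L3 = {1}  now seen {0,1,2,4,5}
L4 = {6}  now seen {0,1,2,4,5,6}
Reach set: {0,1,2,4,5,6}
Path to 1: c·b·c

Answer: REACHABLE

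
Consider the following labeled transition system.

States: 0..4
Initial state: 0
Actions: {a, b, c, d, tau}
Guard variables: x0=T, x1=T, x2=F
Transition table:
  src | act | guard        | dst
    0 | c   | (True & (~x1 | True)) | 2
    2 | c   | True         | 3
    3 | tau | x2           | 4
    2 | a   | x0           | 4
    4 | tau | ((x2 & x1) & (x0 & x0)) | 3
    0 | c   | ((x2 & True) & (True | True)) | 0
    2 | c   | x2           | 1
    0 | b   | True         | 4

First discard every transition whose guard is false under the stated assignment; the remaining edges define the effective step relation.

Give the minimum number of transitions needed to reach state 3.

BFS to 3:
  Layer 0: {0}
  Layer 1: {2,4}
  Layer 2: {3}
first hit 3 at d=2 via c·c

Answer: 2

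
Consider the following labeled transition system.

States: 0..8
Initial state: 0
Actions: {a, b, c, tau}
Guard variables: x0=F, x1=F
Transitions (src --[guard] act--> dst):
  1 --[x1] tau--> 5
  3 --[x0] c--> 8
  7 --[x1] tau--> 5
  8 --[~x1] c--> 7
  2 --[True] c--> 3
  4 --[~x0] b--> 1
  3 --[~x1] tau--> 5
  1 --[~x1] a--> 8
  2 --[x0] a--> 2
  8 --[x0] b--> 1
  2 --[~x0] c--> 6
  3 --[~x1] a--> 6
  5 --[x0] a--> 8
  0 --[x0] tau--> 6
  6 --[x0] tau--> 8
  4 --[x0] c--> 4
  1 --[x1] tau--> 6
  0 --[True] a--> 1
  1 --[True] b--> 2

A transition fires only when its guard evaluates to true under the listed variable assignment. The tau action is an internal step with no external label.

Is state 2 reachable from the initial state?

After dropping false guards: 9 live edges.
depth 0: {0}
depth 1: {1}  total {0,1}
depth 2: {2,8}  total {0,1,2,8}
depth 3: {3,6,7}  total {0,1,2,3,6,7,8}
depth 4: {5}  total {0,1,2,3,5,6,7,8}
Reach set: {0,1,2,3,5,6,7,8}
Path to 2: a·b

Answer: REACHABLE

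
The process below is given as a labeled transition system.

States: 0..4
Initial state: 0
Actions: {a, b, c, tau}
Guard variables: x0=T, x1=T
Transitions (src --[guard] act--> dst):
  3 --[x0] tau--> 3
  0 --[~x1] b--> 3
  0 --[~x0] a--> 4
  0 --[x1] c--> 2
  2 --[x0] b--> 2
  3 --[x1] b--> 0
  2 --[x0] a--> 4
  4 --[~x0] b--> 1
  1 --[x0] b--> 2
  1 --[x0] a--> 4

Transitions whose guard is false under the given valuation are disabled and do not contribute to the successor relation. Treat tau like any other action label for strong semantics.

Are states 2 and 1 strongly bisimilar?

Bisimulation quotient by refinement:
  P[0] = {{0,1,2,3,4}}
  P[1] = {{0},{1,2},{3},{4}}
4 equivalence class(es) (converged in 2)
2∈{1,2}, 1∈{1,2}

Answer: BISIMILAR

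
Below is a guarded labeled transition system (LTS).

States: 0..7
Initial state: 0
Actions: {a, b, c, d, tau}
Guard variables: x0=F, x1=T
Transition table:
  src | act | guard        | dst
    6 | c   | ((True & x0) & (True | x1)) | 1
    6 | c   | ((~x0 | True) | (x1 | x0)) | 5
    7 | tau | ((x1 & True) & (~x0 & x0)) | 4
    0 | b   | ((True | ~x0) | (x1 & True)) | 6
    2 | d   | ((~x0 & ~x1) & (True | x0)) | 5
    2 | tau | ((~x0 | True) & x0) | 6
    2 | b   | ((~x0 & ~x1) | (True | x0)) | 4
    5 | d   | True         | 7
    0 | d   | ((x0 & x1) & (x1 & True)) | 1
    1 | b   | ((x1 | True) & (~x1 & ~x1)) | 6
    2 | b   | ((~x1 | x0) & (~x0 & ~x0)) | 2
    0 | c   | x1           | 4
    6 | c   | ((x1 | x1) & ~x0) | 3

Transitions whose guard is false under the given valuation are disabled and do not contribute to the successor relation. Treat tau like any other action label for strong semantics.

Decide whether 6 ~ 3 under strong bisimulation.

Refine partition for ~:
  π0 = {{0,1,2,3,4,5,6,7}}
  π1 = {{0},{1,3,4,7},{2},{5},{6}}
stable after 2 split(s): 5 block(s)
[6]={6}  [3]={1,3,4,7}

Answer: NOT BISIMILAR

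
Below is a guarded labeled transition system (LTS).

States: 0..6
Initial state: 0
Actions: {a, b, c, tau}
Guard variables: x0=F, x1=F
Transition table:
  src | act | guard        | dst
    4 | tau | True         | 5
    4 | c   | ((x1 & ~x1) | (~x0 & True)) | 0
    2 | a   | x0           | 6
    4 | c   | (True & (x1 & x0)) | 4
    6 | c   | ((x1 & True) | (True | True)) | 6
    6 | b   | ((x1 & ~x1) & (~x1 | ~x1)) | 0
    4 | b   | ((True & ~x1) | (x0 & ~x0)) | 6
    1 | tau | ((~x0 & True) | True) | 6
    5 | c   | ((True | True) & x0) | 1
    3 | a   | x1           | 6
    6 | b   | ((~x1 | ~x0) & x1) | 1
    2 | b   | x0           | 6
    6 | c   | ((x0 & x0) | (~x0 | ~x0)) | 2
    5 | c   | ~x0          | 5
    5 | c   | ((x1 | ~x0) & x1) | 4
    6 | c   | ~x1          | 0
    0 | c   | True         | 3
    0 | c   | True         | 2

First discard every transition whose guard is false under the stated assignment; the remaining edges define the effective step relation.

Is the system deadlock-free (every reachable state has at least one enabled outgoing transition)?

Reach set: {0,2,3}
  0: c→2  c→3  [deg 2]
  2: ∅  [no exit]
  3: ∅  [no exit]
witness 2: c

Answer: DEADLOCK at state 2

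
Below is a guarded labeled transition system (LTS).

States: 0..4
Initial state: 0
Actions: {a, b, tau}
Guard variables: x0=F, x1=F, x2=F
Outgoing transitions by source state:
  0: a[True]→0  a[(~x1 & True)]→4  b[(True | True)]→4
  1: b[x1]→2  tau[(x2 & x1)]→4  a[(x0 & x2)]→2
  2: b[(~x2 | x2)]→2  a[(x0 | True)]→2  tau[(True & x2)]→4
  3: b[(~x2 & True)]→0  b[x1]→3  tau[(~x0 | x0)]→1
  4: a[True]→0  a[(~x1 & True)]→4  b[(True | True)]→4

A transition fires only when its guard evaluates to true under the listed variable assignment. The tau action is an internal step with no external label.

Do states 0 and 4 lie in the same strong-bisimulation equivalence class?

Compute ~ classes (split until stable):
  π0 = {{0,1,2,3,4}}
  π1 = {{0,2,4},{1},{3}}
stable after 2 split(s): 3 block(s)
class of 0: {0,2,4}; class of 4: {0,2,4}

Answer: BISIMILAR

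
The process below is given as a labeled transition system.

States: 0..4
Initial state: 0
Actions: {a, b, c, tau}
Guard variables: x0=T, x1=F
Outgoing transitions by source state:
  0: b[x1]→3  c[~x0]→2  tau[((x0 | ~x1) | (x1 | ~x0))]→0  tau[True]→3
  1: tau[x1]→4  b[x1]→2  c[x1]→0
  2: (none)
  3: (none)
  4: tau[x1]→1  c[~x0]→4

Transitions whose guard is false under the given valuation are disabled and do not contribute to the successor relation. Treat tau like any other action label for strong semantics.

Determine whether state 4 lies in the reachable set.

Answer: UNREACHABLE

Trace:
After dropping false guards: 2 live edges.
L0 = {0}
L1 = {3}  cumulative {0,3}
Reachable = {0,3}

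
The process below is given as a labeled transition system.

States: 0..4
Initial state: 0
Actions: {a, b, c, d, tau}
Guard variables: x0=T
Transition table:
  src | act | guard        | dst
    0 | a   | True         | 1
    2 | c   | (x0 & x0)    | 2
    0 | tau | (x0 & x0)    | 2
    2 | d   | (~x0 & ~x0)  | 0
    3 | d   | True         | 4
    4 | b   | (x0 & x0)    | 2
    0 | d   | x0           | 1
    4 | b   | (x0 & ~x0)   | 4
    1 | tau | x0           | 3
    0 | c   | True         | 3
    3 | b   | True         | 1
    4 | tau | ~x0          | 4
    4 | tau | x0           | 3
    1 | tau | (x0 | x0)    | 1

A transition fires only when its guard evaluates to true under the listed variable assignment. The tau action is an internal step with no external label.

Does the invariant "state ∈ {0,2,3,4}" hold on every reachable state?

Answer: INVARIANT VIOLATED at state 1

Trace:
Safe = {0,2,3,4}
Reach set: {0,1,2,3,4}
  0: ok
  1: outside
  2: ok
  3: ok
  4: ok
witness against invariant: a → 1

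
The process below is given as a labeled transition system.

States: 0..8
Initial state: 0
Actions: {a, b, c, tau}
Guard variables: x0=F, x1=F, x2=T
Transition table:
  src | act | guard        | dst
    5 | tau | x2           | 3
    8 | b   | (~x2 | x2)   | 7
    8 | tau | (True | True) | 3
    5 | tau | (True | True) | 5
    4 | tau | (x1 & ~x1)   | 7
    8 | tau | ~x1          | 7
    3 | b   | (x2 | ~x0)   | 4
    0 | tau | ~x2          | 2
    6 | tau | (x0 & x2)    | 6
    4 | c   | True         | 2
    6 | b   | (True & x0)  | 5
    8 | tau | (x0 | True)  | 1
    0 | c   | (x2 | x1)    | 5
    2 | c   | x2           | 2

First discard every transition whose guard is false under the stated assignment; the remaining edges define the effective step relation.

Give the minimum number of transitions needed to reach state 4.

Layered search for 4:
  L0 = {0}
  L1 = {5}
  L2 = {3}
  L3 = {4}
4 enters at depth 3; path c·tau·b

Answer: 3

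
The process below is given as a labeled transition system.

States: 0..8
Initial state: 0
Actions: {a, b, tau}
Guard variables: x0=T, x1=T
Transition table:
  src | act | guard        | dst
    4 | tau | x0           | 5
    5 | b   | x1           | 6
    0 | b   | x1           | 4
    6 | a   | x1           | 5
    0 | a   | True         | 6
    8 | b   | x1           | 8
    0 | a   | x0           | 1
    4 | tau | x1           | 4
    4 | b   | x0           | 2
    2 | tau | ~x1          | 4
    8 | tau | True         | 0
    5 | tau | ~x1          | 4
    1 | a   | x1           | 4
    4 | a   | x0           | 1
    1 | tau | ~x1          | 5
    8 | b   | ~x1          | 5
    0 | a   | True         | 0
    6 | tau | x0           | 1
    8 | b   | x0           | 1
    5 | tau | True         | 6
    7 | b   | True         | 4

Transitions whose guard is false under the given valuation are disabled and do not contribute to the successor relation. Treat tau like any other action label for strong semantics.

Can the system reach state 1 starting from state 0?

17 transition(s) survive guard evaluation.
Layer 0: {0}
Layer 1: {1,4,6}  total {0,1,4,6}
Layer 2: {2,5}  total {0,1,2,4,5,6}
Reachable = {0,1,2,4,5,6}
Path to 1: a

Answer: REACHABLE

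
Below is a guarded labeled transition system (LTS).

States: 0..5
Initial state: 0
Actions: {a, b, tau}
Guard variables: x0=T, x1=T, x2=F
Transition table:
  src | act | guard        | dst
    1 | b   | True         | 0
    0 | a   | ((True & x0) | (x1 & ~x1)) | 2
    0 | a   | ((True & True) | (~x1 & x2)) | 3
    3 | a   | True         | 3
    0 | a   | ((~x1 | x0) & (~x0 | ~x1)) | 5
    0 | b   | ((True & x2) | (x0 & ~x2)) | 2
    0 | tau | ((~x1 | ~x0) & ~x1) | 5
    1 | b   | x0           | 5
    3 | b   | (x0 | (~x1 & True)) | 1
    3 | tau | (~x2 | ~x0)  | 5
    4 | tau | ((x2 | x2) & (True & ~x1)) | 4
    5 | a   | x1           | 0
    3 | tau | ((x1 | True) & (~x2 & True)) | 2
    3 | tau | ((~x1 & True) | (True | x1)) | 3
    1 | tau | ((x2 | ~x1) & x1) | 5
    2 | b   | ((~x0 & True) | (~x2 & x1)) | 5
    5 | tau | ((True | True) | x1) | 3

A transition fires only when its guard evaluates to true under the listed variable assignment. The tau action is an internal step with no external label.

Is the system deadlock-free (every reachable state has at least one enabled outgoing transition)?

Answer: DEADLOCK-FREE

Trace:
Reachable = {0,1,2,3,5}
  0: a→2  a→3  b→2  [3 out]
  1: b→0  b→5  [2 out]
  2: b→5  [1 out]
  3: a→3  b→1  tau→2  tau→3  tau→5  [5 out]
  5: a→0  tau→3  [2 out]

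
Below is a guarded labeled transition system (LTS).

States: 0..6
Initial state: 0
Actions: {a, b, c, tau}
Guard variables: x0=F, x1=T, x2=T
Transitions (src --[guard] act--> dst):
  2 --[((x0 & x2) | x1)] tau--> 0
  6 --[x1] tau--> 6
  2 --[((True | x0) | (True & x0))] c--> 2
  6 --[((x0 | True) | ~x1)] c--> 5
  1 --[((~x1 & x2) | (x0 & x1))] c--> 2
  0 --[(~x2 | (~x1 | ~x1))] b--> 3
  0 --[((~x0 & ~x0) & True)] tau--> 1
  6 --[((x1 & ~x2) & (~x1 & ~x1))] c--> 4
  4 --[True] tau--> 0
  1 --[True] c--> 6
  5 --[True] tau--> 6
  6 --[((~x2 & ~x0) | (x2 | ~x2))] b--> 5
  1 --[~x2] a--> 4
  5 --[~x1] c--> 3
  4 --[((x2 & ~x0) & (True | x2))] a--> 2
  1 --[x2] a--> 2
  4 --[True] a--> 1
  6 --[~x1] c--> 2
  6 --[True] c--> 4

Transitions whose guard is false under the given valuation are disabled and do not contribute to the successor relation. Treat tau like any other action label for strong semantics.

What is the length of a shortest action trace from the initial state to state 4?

BFS to 4:
  depth 0: {0}
  depth 1: {1}
  depth 2: {2,6}
  depth 3: {4,5}
4 enters at depth 3; path tau·c·c

Answer: 3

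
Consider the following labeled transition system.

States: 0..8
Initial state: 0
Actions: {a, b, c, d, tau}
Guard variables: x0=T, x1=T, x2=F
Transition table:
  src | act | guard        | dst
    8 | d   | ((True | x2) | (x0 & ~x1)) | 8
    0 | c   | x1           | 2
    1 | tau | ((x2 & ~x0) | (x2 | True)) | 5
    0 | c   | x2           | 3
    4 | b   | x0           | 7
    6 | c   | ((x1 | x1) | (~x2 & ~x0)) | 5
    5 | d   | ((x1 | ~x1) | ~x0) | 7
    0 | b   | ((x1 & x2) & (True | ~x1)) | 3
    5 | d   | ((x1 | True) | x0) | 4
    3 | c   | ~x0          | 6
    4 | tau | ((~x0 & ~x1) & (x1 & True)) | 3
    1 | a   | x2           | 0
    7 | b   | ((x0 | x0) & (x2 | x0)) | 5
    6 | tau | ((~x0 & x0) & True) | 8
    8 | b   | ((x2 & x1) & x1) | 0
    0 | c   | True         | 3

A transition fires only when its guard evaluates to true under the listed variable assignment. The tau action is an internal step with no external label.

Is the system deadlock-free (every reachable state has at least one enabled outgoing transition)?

Reach set: {0,2,3}
  0: c→2  c→3  [2 out]
  2: ∅  [STUCK]
  3: ∅  [STUCK]
witness 2: c

Answer: DEADLOCK at state 2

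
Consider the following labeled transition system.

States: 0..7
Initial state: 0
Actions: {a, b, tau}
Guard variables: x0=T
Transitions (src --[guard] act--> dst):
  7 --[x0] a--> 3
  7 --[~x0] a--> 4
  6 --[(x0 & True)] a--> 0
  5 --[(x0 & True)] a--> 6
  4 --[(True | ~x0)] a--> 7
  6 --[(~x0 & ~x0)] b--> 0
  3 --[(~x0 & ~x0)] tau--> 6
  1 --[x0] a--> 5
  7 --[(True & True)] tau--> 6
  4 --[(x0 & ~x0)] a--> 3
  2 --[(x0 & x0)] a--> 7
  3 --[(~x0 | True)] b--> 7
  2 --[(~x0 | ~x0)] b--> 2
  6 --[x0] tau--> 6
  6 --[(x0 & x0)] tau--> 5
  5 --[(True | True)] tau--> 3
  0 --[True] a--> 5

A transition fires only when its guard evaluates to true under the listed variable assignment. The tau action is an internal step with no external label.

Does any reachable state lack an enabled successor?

Reachable = {0,3,5,6,7}
  0: a→5  [deg 1]
  3: b→7  [deg 1]
  5: a→6  tau→3  [deg 2]
  6: a→0  tau→5  tau→6  [deg 3]
  7: a→3  tau→6  [deg 2]

Answer: DEADLOCK-FREE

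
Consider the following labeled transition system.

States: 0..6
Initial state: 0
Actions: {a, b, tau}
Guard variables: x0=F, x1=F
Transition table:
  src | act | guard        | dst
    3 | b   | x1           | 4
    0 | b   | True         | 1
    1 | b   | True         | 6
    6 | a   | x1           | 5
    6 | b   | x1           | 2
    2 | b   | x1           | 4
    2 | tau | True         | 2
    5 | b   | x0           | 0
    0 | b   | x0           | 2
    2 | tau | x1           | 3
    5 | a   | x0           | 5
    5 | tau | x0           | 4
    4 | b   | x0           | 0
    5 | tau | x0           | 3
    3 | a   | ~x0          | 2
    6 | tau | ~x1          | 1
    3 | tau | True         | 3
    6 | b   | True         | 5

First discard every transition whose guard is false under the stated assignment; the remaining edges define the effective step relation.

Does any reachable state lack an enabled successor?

Answer: DEADLOCK at state 5

Analysis:
Reachable = {0,1,5,6}
  0: b→1  [1 exit(s)]
  1: b→6  [1 exit(s)]
  5: ∅  [deadlock]
  6: b→5  tau→1  [2 exit(s)]
Path to 5: b·b·b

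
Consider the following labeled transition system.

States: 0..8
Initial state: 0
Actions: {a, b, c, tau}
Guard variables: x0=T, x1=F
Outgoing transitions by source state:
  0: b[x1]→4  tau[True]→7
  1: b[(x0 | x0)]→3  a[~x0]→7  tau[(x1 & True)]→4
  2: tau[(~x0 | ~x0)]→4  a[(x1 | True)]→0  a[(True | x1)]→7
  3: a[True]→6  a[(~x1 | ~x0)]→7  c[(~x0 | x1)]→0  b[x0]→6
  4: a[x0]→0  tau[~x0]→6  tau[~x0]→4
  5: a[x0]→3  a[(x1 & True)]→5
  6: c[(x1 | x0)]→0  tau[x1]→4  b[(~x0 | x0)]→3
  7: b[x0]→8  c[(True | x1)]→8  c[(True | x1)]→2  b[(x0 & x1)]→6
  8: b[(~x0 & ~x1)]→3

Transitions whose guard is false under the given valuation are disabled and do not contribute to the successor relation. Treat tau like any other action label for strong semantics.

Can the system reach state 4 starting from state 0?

After dropping false guards: 14 live edges.
depth 0: {0}
depth 1: {7}  cumulative {0,7}
depth 2: {2,8}  cumulative {0,2,7,8}
Reachable = {0,2,7,8}

Answer: UNREACHABLE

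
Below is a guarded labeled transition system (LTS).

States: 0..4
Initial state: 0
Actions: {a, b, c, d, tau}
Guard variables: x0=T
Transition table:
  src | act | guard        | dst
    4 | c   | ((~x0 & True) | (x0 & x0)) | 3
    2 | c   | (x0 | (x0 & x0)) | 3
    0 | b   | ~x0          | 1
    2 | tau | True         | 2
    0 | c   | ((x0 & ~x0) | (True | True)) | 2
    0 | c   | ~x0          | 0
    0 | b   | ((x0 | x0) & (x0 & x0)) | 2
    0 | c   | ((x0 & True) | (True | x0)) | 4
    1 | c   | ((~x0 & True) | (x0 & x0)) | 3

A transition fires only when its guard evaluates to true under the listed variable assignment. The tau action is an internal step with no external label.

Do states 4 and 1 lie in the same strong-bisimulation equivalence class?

Refine partition for ~:
  π0 = {{0,1,2,3,4}}
  π1 = {{0},{1,4},{2},{3}}
stable after 2 split(s): 4 block(s)
[4]={1,4}  [1]={1,4}

Answer: BISIMILAR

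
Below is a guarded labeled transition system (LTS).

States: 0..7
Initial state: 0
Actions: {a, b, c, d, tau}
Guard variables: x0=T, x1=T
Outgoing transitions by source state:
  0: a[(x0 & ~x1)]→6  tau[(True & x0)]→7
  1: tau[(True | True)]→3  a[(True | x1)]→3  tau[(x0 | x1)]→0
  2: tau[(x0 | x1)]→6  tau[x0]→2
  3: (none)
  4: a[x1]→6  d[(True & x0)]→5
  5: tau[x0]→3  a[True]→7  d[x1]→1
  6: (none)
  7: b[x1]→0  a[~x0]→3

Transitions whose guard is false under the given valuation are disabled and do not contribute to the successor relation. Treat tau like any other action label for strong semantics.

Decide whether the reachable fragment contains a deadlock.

R = {0,7}
  0: tau→7  [deg 1]
  7: b→0  [deg 1]

Answer: DEADLOCK-FREE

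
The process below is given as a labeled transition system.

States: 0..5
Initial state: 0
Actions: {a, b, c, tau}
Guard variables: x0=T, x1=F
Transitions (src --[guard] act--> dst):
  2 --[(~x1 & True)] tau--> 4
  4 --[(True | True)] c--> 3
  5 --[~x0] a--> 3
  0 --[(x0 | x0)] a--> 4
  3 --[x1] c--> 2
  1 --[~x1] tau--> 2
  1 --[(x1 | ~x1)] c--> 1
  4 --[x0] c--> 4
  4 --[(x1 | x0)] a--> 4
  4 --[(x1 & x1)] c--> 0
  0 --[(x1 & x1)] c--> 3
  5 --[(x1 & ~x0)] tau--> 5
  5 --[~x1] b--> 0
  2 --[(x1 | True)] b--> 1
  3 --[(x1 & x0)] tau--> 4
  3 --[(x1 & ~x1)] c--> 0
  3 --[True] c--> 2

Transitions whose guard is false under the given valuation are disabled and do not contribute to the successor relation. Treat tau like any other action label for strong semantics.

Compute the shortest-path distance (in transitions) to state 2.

Layered search for 2:
  depth 0: {0}
  depth 1: {4}
  depth 2: {3}
  depth 3: {2}
2 enters at depth 3; path a·c·c

Answer: 3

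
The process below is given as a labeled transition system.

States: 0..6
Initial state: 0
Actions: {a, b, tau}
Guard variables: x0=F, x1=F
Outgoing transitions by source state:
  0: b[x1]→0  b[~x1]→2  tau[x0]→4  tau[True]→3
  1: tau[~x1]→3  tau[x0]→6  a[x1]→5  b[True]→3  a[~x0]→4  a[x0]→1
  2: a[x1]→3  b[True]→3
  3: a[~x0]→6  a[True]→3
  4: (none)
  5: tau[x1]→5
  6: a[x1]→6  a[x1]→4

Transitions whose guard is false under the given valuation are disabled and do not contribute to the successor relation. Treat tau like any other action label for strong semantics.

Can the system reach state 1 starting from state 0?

Answer: UNREACHABLE

Trace:
8 transition(s) survive guard evaluation.
L0 = {0}
L1 = {2,3}  now seen {0,2,3}
L2 = {6}  now seen {0,2,3,6}
Reachable = {0,2,3,6}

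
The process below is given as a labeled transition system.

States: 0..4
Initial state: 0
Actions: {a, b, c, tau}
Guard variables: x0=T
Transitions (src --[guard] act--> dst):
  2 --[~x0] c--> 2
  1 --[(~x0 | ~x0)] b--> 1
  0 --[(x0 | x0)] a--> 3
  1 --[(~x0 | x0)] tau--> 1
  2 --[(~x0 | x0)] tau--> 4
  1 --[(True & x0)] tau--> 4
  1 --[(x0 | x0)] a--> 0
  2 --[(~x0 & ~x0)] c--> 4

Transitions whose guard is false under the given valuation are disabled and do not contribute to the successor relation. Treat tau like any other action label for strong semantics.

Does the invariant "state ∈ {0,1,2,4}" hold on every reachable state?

Answer: INVARIANT VIOLATED at state 3

Working:
Safe = {0,1,2,4}
Reach set: {0,3}
  0: safe
  3: outside
reach 3 via a — violates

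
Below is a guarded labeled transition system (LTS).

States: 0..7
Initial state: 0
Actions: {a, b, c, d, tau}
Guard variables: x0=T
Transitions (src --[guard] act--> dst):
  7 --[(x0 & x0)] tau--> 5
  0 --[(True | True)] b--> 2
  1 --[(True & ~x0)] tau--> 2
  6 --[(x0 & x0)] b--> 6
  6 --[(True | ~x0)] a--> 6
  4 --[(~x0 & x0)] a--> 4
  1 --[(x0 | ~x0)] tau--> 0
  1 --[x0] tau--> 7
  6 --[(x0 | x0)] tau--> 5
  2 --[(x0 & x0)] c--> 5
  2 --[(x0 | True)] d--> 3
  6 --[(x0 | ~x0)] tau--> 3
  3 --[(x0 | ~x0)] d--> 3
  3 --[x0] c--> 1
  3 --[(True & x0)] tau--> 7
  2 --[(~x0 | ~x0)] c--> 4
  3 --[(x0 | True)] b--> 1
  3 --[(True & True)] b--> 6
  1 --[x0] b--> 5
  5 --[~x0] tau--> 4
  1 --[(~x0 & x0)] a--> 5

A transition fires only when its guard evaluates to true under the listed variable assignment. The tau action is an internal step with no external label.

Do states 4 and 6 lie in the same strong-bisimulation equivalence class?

Answer: NOT BISIMILAR

Working:
Compute ~ classes (split until stable):
  P[0] = {{0,1,2,3,4,5,6,7}}
  P[1] = {{0},{1},{2},{3},{4,5},{6},{7}}
7 equivalence class(es) (converged in 2)
class of 4: {4,5}; class of 6: {6}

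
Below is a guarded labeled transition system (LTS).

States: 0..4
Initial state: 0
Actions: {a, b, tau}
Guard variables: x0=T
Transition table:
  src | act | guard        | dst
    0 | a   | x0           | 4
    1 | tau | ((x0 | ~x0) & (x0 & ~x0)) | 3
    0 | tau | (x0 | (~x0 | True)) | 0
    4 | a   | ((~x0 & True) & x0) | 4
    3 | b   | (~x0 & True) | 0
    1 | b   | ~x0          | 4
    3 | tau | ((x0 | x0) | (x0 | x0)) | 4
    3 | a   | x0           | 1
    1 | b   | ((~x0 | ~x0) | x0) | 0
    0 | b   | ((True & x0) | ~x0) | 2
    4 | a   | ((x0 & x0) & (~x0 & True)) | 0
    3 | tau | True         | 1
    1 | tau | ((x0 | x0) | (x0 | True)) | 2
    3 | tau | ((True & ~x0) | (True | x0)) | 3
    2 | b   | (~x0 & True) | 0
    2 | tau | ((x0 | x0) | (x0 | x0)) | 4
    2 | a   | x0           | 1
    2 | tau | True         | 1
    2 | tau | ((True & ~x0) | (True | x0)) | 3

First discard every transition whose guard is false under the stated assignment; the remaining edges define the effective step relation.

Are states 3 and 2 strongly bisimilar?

Answer: BISIMILAR

Trace:
Compute ~ classes (split until stable):
  P[0] = {{0,1,2,3,4}}
  P[1] = {{0},{1},{2,3},{4}}
4 equivalence class(es) (converged in 2)
3∈{2,3}, 2∈{2,3}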